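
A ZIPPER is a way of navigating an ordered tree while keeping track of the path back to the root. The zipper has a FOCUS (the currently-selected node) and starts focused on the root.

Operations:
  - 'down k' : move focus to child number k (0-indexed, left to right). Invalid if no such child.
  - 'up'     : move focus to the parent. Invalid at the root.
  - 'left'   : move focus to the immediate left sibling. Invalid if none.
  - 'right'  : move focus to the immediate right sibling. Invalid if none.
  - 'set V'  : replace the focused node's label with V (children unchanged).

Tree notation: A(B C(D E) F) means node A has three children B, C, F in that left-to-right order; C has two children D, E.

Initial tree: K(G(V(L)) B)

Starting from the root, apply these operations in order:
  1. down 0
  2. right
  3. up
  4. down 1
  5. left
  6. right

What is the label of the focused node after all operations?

Step 1 (down 0): focus=G path=0 depth=1 children=['V'] left=[] right=['B'] parent=K
Step 2 (right): focus=B path=1 depth=1 children=[] left=['G'] right=[] parent=K
Step 3 (up): focus=K path=root depth=0 children=['G', 'B'] (at root)
Step 4 (down 1): focus=B path=1 depth=1 children=[] left=['G'] right=[] parent=K
Step 5 (left): focus=G path=0 depth=1 children=['V'] left=[] right=['B'] parent=K
Step 6 (right): focus=B path=1 depth=1 children=[] left=['G'] right=[] parent=K

Answer: B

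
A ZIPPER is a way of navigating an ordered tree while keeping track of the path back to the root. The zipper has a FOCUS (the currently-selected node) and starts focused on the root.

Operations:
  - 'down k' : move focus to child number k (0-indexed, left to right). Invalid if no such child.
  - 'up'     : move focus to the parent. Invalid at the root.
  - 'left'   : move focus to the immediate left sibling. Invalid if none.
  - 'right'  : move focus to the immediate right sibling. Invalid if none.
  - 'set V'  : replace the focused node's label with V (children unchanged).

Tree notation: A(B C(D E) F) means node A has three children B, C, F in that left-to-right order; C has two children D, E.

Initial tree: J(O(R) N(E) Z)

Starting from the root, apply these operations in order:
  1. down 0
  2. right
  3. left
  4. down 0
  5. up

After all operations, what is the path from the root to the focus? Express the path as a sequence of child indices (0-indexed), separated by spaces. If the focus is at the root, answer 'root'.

Answer: 0

Derivation:
Step 1 (down 0): focus=O path=0 depth=1 children=['R'] left=[] right=['N', 'Z'] parent=J
Step 2 (right): focus=N path=1 depth=1 children=['E'] left=['O'] right=['Z'] parent=J
Step 3 (left): focus=O path=0 depth=1 children=['R'] left=[] right=['N', 'Z'] parent=J
Step 4 (down 0): focus=R path=0/0 depth=2 children=[] left=[] right=[] parent=O
Step 5 (up): focus=O path=0 depth=1 children=['R'] left=[] right=['N', 'Z'] parent=J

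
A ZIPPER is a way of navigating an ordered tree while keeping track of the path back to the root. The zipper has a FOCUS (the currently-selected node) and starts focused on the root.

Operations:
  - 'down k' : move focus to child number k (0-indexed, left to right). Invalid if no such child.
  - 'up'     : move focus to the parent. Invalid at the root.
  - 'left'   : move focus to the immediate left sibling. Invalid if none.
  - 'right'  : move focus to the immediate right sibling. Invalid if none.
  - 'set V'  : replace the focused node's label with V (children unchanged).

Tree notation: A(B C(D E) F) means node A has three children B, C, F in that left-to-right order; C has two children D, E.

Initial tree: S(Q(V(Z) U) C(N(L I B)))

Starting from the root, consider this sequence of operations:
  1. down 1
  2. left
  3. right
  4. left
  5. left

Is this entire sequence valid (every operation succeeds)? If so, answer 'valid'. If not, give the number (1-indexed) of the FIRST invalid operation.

Answer: 5

Derivation:
Step 1 (down 1): focus=C path=1 depth=1 children=['N'] left=['Q'] right=[] parent=S
Step 2 (left): focus=Q path=0 depth=1 children=['V', 'U'] left=[] right=['C'] parent=S
Step 3 (right): focus=C path=1 depth=1 children=['N'] left=['Q'] right=[] parent=S
Step 4 (left): focus=Q path=0 depth=1 children=['V', 'U'] left=[] right=['C'] parent=S
Step 5 (left): INVALID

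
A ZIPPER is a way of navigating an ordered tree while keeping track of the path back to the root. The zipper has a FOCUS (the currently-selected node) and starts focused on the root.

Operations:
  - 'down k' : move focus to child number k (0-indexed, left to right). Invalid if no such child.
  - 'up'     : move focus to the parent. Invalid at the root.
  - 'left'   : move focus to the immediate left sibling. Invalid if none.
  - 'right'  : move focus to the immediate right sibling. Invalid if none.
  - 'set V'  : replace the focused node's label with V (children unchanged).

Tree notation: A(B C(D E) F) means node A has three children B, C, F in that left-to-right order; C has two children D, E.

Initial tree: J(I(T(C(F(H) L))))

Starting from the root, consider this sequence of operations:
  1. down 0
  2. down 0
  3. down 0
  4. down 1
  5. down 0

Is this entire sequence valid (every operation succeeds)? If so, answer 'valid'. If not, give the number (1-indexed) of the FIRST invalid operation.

Answer: 5

Derivation:
Step 1 (down 0): focus=I path=0 depth=1 children=['T'] left=[] right=[] parent=J
Step 2 (down 0): focus=T path=0/0 depth=2 children=['C'] left=[] right=[] parent=I
Step 3 (down 0): focus=C path=0/0/0 depth=3 children=['F', 'L'] left=[] right=[] parent=T
Step 4 (down 1): focus=L path=0/0/0/1 depth=4 children=[] left=['F'] right=[] parent=C
Step 5 (down 0): INVALID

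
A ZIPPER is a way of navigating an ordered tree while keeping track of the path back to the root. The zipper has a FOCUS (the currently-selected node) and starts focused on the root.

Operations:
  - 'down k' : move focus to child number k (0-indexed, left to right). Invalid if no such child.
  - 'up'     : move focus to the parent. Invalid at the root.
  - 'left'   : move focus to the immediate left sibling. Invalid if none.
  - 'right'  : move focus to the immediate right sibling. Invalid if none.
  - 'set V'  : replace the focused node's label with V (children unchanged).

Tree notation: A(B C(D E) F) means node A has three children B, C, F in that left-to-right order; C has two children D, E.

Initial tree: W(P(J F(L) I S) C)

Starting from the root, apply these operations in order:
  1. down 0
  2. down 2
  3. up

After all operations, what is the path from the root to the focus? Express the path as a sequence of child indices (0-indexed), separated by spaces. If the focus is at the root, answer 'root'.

Step 1 (down 0): focus=P path=0 depth=1 children=['J', 'F', 'I', 'S'] left=[] right=['C'] parent=W
Step 2 (down 2): focus=I path=0/2 depth=2 children=[] left=['J', 'F'] right=['S'] parent=P
Step 3 (up): focus=P path=0 depth=1 children=['J', 'F', 'I', 'S'] left=[] right=['C'] parent=W

Answer: 0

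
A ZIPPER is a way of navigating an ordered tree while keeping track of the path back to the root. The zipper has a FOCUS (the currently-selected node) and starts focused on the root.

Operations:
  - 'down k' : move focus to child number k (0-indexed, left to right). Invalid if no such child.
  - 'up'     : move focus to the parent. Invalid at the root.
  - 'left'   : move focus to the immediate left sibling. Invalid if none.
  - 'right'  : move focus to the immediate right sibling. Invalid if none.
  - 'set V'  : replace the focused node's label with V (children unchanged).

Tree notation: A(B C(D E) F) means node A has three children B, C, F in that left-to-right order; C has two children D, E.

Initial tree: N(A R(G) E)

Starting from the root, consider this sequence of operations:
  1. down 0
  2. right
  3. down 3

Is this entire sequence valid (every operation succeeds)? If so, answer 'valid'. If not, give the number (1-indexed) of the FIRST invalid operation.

Step 1 (down 0): focus=A path=0 depth=1 children=[] left=[] right=['R', 'E'] parent=N
Step 2 (right): focus=R path=1 depth=1 children=['G'] left=['A'] right=['E'] parent=N
Step 3 (down 3): INVALID

Answer: 3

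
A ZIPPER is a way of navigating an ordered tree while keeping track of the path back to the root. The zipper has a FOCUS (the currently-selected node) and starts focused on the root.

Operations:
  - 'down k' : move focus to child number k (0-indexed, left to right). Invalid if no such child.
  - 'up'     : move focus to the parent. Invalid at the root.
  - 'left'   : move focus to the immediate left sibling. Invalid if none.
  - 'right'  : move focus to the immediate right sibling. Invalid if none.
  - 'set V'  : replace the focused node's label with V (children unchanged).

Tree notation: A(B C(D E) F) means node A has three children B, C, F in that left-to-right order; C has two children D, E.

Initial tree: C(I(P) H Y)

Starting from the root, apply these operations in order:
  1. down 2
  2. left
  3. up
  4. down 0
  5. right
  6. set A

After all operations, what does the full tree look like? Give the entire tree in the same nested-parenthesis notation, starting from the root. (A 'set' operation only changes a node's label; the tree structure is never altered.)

Answer: C(I(P) A Y)

Derivation:
Step 1 (down 2): focus=Y path=2 depth=1 children=[] left=['I', 'H'] right=[] parent=C
Step 2 (left): focus=H path=1 depth=1 children=[] left=['I'] right=['Y'] parent=C
Step 3 (up): focus=C path=root depth=0 children=['I', 'H', 'Y'] (at root)
Step 4 (down 0): focus=I path=0 depth=1 children=['P'] left=[] right=['H', 'Y'] parent=C
Step 5 (right): focus=H path=1 depth=1 children=[] left=['I'] right=['Y'] parent=C
Step 6 (set A): focus=A path=1 depth=1 children=[] left=['I'] right=['Y'] parent=C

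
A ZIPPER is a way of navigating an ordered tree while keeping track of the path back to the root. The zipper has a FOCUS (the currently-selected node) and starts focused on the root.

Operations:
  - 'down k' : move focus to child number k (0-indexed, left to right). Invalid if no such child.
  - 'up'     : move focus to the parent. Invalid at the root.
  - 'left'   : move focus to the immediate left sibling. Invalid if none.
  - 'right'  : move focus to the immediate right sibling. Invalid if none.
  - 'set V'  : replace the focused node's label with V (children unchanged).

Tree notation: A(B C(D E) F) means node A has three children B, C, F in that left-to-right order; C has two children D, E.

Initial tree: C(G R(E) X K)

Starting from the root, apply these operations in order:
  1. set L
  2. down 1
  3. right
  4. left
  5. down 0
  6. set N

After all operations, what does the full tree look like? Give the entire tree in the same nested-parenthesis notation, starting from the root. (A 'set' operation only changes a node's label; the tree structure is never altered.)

Step 1 (set L): focus=L path=root depth=0 children=['G', 'R', 'X', 'K'] (at root)
Step 2 (down 1): focus=R path=1 depth=1 children=['E'] left=['G'] right=['X', 'K'] parent=L
Step 3 (right): focus=X path=2 depth=1 children=[] left=['G', 'R'] right=['K'] parent=L
Step 4 (left): focus=R path=1 depth=1 children=['E'] left=['G'] right=['X', 'K'] parent=L
Step 5 (down 0): focus=E path=1/0 depth=2 children=[] left=[] right=[] parent=R
Step 6 (set N): focus=N path=1/0 depth=2 children=[] left=[] right=[] parent=R

Answer: L(G R(N) X K)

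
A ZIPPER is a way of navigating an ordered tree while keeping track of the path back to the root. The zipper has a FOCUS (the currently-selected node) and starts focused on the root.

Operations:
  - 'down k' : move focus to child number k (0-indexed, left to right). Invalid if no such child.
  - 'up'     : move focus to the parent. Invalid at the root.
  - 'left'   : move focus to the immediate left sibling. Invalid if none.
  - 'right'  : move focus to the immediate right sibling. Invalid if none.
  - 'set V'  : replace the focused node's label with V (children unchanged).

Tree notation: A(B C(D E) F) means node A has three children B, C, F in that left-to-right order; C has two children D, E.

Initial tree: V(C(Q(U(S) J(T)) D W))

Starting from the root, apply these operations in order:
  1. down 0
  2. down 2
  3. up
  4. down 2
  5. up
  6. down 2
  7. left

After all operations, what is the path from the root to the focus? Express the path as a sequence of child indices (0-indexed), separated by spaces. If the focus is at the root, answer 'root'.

Answer: 0 1

Derivation:
Step 1 (down 0): focus=C path=0 depth=1 children=['Q', 'D', 'W'] left=[] right=[] parent=V
Step 2 (down 2): focus=W path=0/2 depth=2 children=[] left=['Q', 'D'] right=[] parent=C
Step 3 (up): focus=C path=0 depth=1 children=['Q', 'D', 'W'] left=[] right=[] parent=V
Step 4 (down 2): focus=W path=0/2 depth=2 children=[] left=['Q', 'D'] right=[] parent=C
Step 5 (up): focus=C path=0 depth=1 children=['Q', 'D', 'W'] left=[] right=[] parent=V
Step 6 (down 2): focus=W path=0/2 depth=2 children=[] left=['Q', 'D'] right=[] parent=C
Step 7 (left): focus=D path=0/1 depth=2 children=[] left=['Q'] right=['W'] parent=C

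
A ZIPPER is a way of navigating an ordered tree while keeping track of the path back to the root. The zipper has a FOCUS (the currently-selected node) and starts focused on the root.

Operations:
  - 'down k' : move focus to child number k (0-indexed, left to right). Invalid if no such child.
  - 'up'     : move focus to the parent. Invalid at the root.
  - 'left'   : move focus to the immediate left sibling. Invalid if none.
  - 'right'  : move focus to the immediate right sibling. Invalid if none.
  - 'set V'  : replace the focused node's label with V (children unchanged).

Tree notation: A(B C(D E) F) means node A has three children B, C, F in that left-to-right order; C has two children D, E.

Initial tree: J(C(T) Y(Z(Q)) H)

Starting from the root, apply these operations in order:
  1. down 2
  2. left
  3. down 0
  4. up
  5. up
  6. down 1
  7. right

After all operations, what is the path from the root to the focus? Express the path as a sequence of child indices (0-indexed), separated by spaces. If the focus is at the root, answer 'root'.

Step 1 (down 2): focus=H path=2 depth=1 children=[] left=['C', 'Y'] right=[] parent=J
Step 2 (left): focus=Y path=1 depth=1 children=['Z'] left=['C'] right=['H'] parent=J
Step 3 (down 0): focus=Z path=1/0 depth=2 children=['Q'] left=[] right=[] parent=Y
Step 4 (up): focus=Y path=1 depth=1 children=['Z'] left=['C'] right=['H'] parent=J
Step 5 (up): focus=J path=root depth=0 children=['C', 'Y', 'H'] (at root)
Step 6 (down 1): focus=Y path=1 depth=1 children=['Z'] left=['C'] right=['H'] parent=J
Step 7 (right): focus=H path=2 depth=1 children=[] left=['C', 'Y'] right=[] parent=J

Answer: 2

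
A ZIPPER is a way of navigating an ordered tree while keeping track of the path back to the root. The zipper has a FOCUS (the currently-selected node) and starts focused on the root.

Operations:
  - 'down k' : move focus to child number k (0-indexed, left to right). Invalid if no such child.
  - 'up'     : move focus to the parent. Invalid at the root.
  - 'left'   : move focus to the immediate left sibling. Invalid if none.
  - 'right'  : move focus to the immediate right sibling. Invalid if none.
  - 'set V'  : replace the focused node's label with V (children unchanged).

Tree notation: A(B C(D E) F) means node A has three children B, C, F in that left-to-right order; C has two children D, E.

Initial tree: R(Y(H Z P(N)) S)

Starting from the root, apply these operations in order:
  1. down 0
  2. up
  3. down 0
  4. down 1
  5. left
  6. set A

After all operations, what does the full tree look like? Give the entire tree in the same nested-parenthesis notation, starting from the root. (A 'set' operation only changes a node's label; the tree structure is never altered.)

Step 1 (down 0): focus=Y path=0 depth=1 children=['H', 'Z', 'P'] left=[] right=['S'] parent=R
Step 2 (up): focus=R path=root depth=0 children=['Y', 'S'] (at root)
Step 3 (down 0): focus=Y path=0 depth=1 children=['H', 'Z', 'P'] left=[] right=['S'] parent=R
Step 4 (down 1): focus=Z path=0/1 depth=2 children=[] left=['H'] right=['P'] parent=Y
Step 5 (left): focus=H path=0/0 depth=2 children=[] left=[] right=['Z', 'P'] parent=Y
Step 6 (set A): focus=A path=0/0 depth=2 children=[] left=[] right=['Z', 'P'] parent=Y

Answer: R(Y(A Z P(N)) S)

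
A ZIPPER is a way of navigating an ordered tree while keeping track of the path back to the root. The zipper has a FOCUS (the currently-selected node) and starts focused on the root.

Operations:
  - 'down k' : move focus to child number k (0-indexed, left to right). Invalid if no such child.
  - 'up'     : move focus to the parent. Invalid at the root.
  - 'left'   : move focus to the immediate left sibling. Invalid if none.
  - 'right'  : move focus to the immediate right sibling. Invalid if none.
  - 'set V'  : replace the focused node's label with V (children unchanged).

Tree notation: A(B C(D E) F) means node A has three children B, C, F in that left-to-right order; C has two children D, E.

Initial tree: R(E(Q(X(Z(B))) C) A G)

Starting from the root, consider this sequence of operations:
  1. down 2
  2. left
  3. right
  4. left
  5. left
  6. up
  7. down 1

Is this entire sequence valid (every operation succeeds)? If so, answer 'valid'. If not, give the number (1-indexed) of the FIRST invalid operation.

Answer: valid

Derivation:
Step 1 (down 2): focus=G path=2 depth=1 children=[] left=['E', 'A'] right=[] parent=R
Step 2 (left): focus=A path=1 depth=1 children=[] left=['E'] right=['G'] parent=R
Step 3 (right): focus=G path=2 depth=1 children=[] left=['E', 'A'] right=[] parent=R
Step 4 (left): focus=A path=1 depth=1 children=[] left=['E'] right=['G'] parent=R
Step 5 (left): focus=E path=0 depth=1 children=['Q', 'C'] left=[] right=['A', 'G'] parent=R
Step 6 (up): focus=R path=root depth=0 children=['E', 'A', 'G'] (at root)
Step 7 (down 1): focus=A path=1 depth=1 children=[] left=['E'] right=['G'] parent=R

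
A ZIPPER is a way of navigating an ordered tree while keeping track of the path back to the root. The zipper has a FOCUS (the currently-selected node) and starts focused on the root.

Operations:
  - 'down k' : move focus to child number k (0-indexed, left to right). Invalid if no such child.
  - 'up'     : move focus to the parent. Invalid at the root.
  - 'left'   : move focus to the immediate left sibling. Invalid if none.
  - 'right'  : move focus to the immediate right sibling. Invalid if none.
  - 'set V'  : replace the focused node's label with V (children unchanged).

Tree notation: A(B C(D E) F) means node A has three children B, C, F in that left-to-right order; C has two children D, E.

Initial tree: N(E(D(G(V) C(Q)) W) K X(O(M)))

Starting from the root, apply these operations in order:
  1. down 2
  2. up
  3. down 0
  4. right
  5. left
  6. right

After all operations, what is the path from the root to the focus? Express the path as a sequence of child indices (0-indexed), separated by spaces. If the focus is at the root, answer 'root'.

Step 1 (down 2): focus=X path=2 depth=1 children=['O'] left=['E', 'K'] right=[] parent=N
Step 2 (up): focus=N path=root depth=0 children=['E', 'K', 'X'] (at root)
Step 3 (down 0): focus=E path=0 depth=1 children=['D', 'W'] left=[] right=['K', 'X'] parent=N
Step 4 (right): focus=K path=1 depth=1 children=[] left=['E'] right=['X'] parent=N
Step 5 (left): focus=E path=0 depth=1 children=['D', 'W'] left=[] right=['K', 'X'] parent=N
Step 6 (right): focus=K path=1 depth=1 children=[] left=['E'] right=['X'] parent=N

Answer: 1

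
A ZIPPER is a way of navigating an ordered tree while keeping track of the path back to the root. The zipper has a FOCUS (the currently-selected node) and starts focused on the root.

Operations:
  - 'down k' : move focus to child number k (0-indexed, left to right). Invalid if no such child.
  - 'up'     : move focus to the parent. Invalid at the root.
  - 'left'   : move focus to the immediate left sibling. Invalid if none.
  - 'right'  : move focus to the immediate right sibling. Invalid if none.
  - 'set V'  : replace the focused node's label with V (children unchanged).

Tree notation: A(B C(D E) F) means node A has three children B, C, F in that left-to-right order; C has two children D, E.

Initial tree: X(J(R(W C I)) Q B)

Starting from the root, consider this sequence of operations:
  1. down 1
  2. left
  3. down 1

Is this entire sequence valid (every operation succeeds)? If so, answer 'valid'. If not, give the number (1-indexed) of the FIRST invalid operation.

Step 1 (down 1): focus=Q path=1 depth=1 children=[] left=['J'] right=['B'] parent=X
Step 2 (left): focus=J path=0 depth=1 children=['R'] left=[] right=['Q', 'B'] parent=X
Step 3 (down 1): INVALID

Answer: 3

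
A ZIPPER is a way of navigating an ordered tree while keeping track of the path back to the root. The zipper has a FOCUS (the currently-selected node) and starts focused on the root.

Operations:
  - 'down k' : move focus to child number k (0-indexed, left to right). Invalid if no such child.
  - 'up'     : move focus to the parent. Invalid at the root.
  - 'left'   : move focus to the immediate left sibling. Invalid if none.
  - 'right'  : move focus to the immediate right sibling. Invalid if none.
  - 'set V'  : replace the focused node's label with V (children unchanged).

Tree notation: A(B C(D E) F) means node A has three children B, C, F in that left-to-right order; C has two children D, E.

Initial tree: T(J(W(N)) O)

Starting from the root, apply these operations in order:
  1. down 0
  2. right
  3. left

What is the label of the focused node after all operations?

Step 1 (down 0): focus=J path=0 depth=1 children=['W'] left=[] right=['O'] parent=T
Step 2 (right): focus=O path=1 depth=1 children=[] left=['J'] right=[] parent=T
Step 3 (left): focus=J path=0 depth=1 children=['W'] left=[] right=['O'] parent=T

Answer: J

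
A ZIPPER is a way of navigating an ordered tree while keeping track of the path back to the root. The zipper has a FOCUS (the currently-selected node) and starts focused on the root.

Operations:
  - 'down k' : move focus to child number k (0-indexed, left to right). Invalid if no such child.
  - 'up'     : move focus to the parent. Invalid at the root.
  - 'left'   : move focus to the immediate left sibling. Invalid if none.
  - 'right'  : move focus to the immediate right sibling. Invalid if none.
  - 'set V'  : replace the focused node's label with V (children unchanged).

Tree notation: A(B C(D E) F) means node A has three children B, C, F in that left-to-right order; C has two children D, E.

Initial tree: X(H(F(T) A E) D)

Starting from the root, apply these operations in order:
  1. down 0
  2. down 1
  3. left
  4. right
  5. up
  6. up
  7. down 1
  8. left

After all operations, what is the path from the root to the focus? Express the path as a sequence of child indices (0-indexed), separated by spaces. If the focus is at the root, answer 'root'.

Answer: 0

Derivation:
Step 1 (down 0): focus=H path=0 depth=1 children=['F', 'A', 'E'] left=[] right=['D'] parent=X
Step 2 (down 1): focus=A path=0/1 depth=2 children=[] left=['F'] right=['E'] parent=H
Step 3 (left): focus=F path=0/0 depth=2 children=['T'] left=[] right=['A', 'E'] parent=H
Step 4 (right): focus=A path=0/1 depth=2 children=[] left=['F'] right=['E'] parent=H
Step 5 (up): focus=H path=0 depth=1 children=['F', 'A', 'E'] left=[] right=['D'] parent=X
Step 6 (up): focus=X path=root depth=0 children=['H', 'D'] (at root)
Step 7 (down 1): focus=D path=1 depth=1 children=[] left=['H'] right=[] parent=X
Step 8 (left): focus=H path=0 depth=1 children=['F', 'A', 'E'] left=[] right=['D'] parent=X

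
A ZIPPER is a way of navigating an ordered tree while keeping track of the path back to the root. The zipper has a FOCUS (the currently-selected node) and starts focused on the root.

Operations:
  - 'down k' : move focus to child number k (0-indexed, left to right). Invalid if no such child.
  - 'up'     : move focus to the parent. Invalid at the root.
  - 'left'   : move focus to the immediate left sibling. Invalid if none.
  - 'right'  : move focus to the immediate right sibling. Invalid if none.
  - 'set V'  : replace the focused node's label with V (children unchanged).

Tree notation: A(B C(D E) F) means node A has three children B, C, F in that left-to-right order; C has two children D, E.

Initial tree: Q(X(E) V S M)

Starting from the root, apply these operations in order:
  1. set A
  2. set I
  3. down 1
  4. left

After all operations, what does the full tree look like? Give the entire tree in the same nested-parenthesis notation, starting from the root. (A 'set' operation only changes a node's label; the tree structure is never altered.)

Step 1 (set A): focus=A path=root depth=0 children=['X', 'V', 'S', 'M'] (at root)
Step 2 (set I): focus=I path=root depth=0 children=['X', 'V', 'S', 'M'] (at root)
Step 3 (down 1): focus=V path=1 depth=1 children=[] left=['X'] right=['S', 'M'] parent=I
Step 4 (left): focus=X path=0 depth=1 children=['E'] left=[] right=['V', 'S', 'M'] parent=I

Answer: I(X(E) V S M)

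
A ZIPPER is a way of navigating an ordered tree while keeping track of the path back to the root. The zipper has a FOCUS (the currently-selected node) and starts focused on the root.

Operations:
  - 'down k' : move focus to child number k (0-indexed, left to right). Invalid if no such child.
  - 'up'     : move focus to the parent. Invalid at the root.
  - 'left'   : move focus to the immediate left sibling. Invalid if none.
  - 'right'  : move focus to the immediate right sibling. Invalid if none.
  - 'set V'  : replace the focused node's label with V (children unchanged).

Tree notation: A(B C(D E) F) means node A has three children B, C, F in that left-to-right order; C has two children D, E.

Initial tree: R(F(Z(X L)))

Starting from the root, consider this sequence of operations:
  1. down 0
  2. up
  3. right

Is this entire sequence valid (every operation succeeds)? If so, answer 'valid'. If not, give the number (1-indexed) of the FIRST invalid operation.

Answer: 3

Derivation:
Step 1 (down 0): focus=F path=0 depth=1 children=['Z'] left=[] right=[] parent=R
Step 2 (up): focus=R path=root depth=0 children=['F'] (at root)
Step 3 (right): INVALID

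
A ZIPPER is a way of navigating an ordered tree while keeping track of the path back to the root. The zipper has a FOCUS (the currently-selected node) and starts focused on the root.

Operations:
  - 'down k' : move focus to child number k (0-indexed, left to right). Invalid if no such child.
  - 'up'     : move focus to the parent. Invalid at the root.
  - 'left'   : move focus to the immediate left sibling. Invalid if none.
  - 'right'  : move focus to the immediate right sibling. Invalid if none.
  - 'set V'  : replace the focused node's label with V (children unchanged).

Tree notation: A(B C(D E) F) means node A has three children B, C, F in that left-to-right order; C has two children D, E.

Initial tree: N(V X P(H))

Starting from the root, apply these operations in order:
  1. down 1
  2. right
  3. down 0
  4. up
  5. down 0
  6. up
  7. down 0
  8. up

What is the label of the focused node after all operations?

Answer: P

Derivation:
Step 1 (down 1): focus=X path=1 depth=1 children=[] left=['V'] right=['P'] parent=N
Step 2 (right): focus=P path=2 depth=1 children=['H'] left=['V', 'X'] right=[] parent=N
Step 3 (down 0): focus=H path=2/0 depth=2 children=[] left=[] right=[] parent=P
Step 4 (up): focus=P path=2 depth=1 children=['H'] left=['V', 'X'] right=[] parent=N
Step 5 (down 0): focus=H path=2/0 depth=2 children=[] left=[] right=[] parent=P
Step 6 (up): focus=P path=2 depth=1 children=['H'] left=['V', 'X'] right=[] parent=N
Step 7 (down 0): focus=H path=2/0 depth=2 children=[] left=[] right=[] parent=P
Step 8 (up): focus=P path=2 depth=1 children=['H'] left=['V', 'X'] right=[] parent=N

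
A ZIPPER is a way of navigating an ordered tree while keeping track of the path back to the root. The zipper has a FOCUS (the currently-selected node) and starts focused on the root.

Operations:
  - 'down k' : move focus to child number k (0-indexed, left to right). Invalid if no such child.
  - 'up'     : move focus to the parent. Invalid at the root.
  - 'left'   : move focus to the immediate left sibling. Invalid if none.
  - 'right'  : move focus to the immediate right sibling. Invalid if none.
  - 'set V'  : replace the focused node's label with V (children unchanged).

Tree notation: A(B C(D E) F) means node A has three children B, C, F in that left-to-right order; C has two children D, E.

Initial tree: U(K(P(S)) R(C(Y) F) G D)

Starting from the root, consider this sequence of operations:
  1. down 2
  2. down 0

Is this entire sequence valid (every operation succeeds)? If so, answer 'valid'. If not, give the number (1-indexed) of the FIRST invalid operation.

Answer: 2

Derivation:
Step 1 (down 2): focus=G path=2 depth=1 children=[] left=['K', 'R'] right=['D'] parent=U
Step 2 (down 0): INVALID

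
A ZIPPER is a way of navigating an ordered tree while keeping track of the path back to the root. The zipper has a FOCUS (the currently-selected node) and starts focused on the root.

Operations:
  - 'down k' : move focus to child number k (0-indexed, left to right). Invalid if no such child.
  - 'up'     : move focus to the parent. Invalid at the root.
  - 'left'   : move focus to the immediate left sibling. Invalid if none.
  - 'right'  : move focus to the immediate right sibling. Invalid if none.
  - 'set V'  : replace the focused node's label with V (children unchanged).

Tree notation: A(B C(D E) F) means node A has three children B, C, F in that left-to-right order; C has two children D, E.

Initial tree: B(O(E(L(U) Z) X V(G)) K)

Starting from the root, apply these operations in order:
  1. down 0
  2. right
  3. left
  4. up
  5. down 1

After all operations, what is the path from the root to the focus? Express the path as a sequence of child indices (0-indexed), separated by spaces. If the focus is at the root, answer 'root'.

Answer: 1

Derivation:
Step 1 (down 0): focus=O path=0 depth=1 children=['E', 'X', 'V'] left=[] right=['K'] parent=B
Step 2 (right): focus=K path=1 depth=1 children=[] left=['O'] right=[] parent=B
Step 3 (left): focus=O path=0 depth=1 children=['E', 'X', 'V'] left=[] right=['K'] parent=B
Step 4 (up): focus=B path=root depth=0 children=['O', 'K'] (at root)
Step 5 (down 1): focus=K path=1 depth=1 children=[] left=['O'] right=[] parent=B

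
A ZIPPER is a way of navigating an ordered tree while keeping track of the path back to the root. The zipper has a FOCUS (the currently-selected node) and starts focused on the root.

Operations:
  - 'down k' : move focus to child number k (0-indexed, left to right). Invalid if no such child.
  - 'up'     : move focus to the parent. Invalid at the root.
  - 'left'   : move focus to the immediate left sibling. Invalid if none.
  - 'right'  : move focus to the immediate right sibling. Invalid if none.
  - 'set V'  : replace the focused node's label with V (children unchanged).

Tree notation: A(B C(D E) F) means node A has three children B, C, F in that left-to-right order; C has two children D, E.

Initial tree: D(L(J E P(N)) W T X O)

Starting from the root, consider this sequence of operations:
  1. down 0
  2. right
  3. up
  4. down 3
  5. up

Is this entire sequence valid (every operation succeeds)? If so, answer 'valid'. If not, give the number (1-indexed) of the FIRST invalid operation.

Step 1 (down 0): focus=L path=0 depth=1 children=['J', 'E', 'P'] left=[] right=['W', 'T', 'X', 'O'] parent=D
Step 2 (right): focus=W path=1 depth=1 children=[] left=['L'] right=['T', 'X', 'O'] parent=D
Step 3 (up): focus=D path=root depth=0 children=['L', 'W', 'T', 'X', 'O'] (at root)
Step 4 (down 3): focus=X path=3 depth=1 children=[] left=['L', 'W', 'T'] right=['O'] parent=D
Step 5 (up): focus=D path=root depth=0 children=['L', 'W', 'T', 'X', 'O'] (at root)

Answer: valid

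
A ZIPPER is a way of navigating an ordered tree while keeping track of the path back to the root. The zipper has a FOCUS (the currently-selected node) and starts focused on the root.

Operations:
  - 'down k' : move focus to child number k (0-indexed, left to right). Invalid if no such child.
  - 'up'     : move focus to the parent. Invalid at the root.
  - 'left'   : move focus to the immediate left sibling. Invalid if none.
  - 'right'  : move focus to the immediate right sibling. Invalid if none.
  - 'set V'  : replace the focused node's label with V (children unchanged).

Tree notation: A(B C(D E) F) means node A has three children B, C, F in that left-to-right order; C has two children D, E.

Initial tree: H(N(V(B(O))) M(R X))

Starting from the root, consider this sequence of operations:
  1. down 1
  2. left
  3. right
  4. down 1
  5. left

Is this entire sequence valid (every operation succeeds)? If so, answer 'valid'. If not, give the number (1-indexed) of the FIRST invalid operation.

Answer: valid

Derivation:
Step 1 (down 1): focus=M path=1 depth=1 children=['R', 'X'] left=['N'] right=[] parent=H
Step 2 (left): focus=N path=0 depth=1 children=['V'] left=[] right=['M'] parent=H
Step 3 (right): focus=M path=1 depth=1 children=['R', 'X'] left=['N'] right=[] parent=H
Step 4 (down 1): focus=X path=1/1 depth=2 children=[] left=['R'] right=[] parent=M
Step 5 (left): focus=R path=1/0 depth=2 children=[] left=[] right=['X'] parent=M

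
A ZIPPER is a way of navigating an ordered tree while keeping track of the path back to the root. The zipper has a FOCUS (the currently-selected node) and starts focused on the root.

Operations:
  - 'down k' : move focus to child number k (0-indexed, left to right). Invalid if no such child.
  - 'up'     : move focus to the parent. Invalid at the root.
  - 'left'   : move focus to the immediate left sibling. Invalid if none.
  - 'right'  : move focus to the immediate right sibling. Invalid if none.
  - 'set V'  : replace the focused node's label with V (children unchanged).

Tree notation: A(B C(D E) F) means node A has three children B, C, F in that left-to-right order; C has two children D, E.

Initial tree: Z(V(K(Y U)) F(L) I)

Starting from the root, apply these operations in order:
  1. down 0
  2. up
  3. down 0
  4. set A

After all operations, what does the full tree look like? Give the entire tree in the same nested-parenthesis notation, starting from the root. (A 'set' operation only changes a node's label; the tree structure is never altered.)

Step 1 (down 0): focus=V path=0 depth=1 children=['K'] left=[] right=['F', 'I'] parent=Z
Step 2 (up): focus=Z path=root depth=0 children=['V', 'F', 'I'] (at root)
Step 3 (down 0): focus=V path=0 depth=1 children=['K'] left=[] right=['F', 'I'] parent=Z
Step 4 (set A): focus=A path=0 depth=1 children=['K'] left=[] right=['F', 'I'] parent=Z

Answer: Z(A(K(Y U)) F(L) I)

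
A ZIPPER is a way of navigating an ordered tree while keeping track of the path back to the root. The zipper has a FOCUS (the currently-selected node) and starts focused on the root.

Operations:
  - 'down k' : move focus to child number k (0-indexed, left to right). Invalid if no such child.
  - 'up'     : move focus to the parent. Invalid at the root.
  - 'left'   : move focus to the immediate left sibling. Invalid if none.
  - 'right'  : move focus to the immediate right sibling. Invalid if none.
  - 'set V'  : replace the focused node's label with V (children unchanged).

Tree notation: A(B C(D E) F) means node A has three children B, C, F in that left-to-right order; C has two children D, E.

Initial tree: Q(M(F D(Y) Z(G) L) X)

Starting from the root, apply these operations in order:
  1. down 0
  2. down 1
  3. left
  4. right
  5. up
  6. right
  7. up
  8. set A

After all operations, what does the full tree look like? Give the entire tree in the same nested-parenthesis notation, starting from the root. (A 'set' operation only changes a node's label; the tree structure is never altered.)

Answer: A(M(F D(Y) Z(G) L) X)

Derivation:
Step 1 (down 0): focus=M path=0 depth=1 children=['F', 'D', 'Z', 'L'] left=[] right=['X'] parent=Q
Step 2 (down 1): focus=D path=0/1 depth=2 children=['Y'] left=['F'] right=['Z', 'L'] parent=M
Step 3 (left): focus=F path=0/0 depth=2 children=[] left=[] right=['D', 'Z', 'L'] parent=M
Step 4 (right): focus=D path=0/1 depth=2 children=['Y'] left=['F'] right=['Z', 'L'] parent=M
Step 5 (up): focus=M path=0 depth=1 children=['F', 'D', 'Z', 'L'] left=[] right=['X'] parent=Q
Step 6 (right): focus=X path=1 depth=1 children=[] left=['M'] right=[] parent=Q
Step 7 (up): focus=Q path=root depth=0 children=['M', 'X'] (at root)
Step 8 (set A): focus=A path=root depth=0 children=['M', 'X'] (at root)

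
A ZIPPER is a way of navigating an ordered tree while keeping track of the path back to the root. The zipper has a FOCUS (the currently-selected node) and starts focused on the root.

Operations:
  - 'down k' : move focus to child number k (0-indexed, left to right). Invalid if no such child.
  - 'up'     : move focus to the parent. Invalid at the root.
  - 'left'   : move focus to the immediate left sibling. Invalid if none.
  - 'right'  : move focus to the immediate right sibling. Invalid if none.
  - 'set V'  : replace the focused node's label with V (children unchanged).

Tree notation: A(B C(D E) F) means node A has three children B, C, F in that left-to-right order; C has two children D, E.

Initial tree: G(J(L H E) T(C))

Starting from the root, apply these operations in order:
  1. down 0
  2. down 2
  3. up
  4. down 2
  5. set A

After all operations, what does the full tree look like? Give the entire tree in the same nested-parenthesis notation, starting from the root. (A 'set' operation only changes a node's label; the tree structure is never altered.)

Step 1 (down 0): focus=J path=0 depth=1 children=['L', 'H', 'E'] left=[] right=['T'] parent=G
Step 2 (down 2): focus=E path=0/2 depth=2 children=[] left=['L', 'H'] right=[] parent=J
Step 3 (up): focus=J path=0 depth=1 children=['L', 'H', 'E'] left=[] right=['T'] parent=G
Step 4 (down 2): focus=E path=0/2 depth=2 children=[] left=['L', 'H'] right=[] parent=J
Step 5 (set A): focus=A path=0/2 depth=2 children=[] left=['L', 'H'] right=[] parent=J

Answer: G(J(L H A) T(C))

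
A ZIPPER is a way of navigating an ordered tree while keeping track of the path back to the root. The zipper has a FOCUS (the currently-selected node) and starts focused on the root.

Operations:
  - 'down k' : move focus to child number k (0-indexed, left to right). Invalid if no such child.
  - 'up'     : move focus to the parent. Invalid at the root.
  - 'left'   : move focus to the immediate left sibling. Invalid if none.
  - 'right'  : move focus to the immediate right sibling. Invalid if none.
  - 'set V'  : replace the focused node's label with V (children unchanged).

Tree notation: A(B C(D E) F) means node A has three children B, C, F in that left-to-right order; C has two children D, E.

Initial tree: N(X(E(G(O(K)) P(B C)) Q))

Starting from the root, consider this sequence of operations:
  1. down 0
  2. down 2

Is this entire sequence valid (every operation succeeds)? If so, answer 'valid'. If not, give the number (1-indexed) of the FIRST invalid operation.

Step 1 (down 0): focus=X path=0 depth=1 children=['E', 'Q'] left=[] right=[] parent=N
Step 2 (down 2): INVALID

Answer: 2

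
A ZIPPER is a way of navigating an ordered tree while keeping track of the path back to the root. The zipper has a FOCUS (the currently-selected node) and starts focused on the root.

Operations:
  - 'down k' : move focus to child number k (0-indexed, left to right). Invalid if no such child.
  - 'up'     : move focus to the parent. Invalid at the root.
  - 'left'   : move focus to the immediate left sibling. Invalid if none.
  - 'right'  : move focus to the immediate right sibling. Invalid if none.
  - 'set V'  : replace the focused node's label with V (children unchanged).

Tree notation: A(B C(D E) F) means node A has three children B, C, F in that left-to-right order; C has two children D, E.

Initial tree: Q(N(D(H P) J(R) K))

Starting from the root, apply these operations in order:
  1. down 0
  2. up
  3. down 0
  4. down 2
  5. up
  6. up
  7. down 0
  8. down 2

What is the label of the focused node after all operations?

Answer: K

Derivation:
Step 1 (down 0): focus=N path=0 depth=1 children=['D', 'J', 'K'] left=[] right=[] parent=Q
Step 2 (up): focus=Q path=root depth=0 children=['N'] (at root)
Step 3 (down 0): focus=N path=0 depth=1 children=['D', 'J', 'K'] left=[] right=[] parent=Q
Step 4 (down 2): focus=K path=0/2 depth=2 children=[] left=['D', 'J'] right=[] parent=N
Step 5 (up): focus=N path=0 depth=1 children=['D', 'J', 'K'] left=[] right=[] parent=Q
Step 6 (up): focus=Q path=root depth=0 children=['N'] (at root)
Step 7 (down 0): focus=N path=0 depth=1 children=['D', 'J', 'K'] left=[] right=[] parent=Q
Step 8 (down 2): focus=K path=0/2 depth=2 children=[] left=['D', 'J'] right=[] parent=N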